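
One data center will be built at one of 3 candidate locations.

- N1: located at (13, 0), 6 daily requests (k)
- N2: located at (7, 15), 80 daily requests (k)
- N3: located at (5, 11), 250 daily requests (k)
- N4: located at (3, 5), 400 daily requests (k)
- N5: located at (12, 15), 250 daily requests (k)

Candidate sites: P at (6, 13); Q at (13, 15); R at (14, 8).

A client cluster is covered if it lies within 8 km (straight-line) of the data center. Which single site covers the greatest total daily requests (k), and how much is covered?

P, covering 580

Coverage radius r = 8 km; a point is covered iff (Δx)²+(Δy)² ≤ 8² = 64.
  P (6, 13): covers {N2, N3, N5} → 580
  Q (13, 15): covers {N2, N5} → 330
  R (14, 8): covers {N5} → 250
Maximum coverage at P: 580 daily requests (k).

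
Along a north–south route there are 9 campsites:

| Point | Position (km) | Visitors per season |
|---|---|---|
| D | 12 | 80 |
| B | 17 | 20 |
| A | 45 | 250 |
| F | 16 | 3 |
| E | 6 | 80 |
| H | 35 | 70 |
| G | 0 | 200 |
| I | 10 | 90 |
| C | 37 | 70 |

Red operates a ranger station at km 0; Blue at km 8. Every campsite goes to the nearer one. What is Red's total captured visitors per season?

200

The indifferent point is the midpoint (0+8)/2 = 4; campsites left of it (closer to Red at 0) go to Red, those right go to Blue.
  G at 0 (w=200) → Red
  E at 6 (w=80) → Blue
  I at 10 (w=90) → Blue
  D at 12 (w=80) → Blue
  F at 16 (w=3) → Blue
  B at 17 (w=20) → Blue
  H at 35 (w=70) → Blue
  C at 37 (w=70) → Blue
  A at 45 (w=250) → Blue
Red captures 200; Blue captures 663.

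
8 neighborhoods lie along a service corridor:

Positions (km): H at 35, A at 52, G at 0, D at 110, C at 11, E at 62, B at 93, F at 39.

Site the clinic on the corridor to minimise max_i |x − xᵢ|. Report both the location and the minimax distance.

location 55, max distance 55

The 1-center on a line is the midpoint of the two extreme points: leftmost at 0, rightmost at 110.
Optimal location = (0 + 110)/2 = 55; maximum distance = (110 − 0)/2 = 55.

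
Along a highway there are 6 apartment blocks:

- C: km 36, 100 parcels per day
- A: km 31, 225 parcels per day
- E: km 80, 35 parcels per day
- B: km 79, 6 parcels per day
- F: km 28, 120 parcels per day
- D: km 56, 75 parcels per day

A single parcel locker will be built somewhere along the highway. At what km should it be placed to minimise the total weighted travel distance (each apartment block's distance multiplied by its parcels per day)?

For a sum of weighted absolute distances on a line, the optimum is the weighted median (not the mean). Total weight W = 561; half-weight = 280.5.
Sort by position and accumulate weight:
  km 28 (F, w=120) → cum 120
  km 31 (A, w=225) → cum 345  ≥ 280.5 → median here
  km 36 (C, w=100) → cum 445
  km 56 (D, w=75) → cum 520
  km 79 (B, w=6) → cum 526
  km 80 (E, w=35) → cum 561
Optimal location: km 31.

x = 31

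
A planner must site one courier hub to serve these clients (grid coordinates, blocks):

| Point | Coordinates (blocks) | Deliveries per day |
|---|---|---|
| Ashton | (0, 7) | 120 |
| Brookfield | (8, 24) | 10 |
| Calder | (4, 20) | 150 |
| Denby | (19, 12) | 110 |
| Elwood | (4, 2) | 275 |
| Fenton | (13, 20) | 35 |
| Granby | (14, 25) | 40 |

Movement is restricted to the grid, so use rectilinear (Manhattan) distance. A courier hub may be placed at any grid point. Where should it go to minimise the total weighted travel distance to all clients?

(4, 7)

Manhattan distance separates: Σwᵢ(|x−xᵢ|+|y−yᵢ|) = Σwᵢ|x−xᵢ| + Σwᵢ|y−yᵢ|, so x and y are optimised independently as 1-D weighted medians.
Total weight W = 740; half = 370.
x-coordinate, sorted with cumulative weight:
  x=0 (Ashton, w=120) cum 120
  x=4 (Calder, w=150) cum 270
  x=4 (Elwood, w=275) cum 545  ← median
  x=8 (Brookfield, w=10) cum 555
  x=13 (Fenton, w=35) cum 590
  x=14 (Granby, w=40) cum 630
  x=19 (Denby, w=110) cum 740
⇒ x* = 4
y-coordinate, sorted with cumulative weight:
  y=2 (Elwood, w=275) cum 275
  y=7 (Ashton, w=120) cum 395  ← median
  y=12 (Denby, w=110) cum 505
  y=20 (Calder, w=150) cum 655
  y=20 (Fenton, w=35) cum 690
  y=24 (Brookfield, w=10) cum 700
  y=25 (Granby, w=40) cum 740
⇒ y* = 7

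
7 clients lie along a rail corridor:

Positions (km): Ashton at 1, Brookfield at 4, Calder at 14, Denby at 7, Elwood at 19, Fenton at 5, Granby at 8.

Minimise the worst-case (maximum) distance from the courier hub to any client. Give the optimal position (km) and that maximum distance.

The 1-center on a line is the midpoint of the two extreme points: leftmost at 1, rightmost at 19.
Optimal location = (1 + 19)/2 = 10; maximum distance = (19 − 1)/2 = 9.

location 10, max distance 9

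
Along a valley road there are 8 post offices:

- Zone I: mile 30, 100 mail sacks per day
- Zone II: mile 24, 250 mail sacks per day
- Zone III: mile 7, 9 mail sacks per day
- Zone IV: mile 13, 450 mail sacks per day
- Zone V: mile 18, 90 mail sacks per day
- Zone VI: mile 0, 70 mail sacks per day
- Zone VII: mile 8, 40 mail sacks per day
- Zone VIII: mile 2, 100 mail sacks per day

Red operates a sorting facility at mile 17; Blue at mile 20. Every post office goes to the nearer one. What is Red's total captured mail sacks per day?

759

The indifferent point is the midpoint (17+20)/2 = 18.5; post offices left of it (closer to Red at 17) go to Red, those right go to Blue.
  Zone VI at 0 (w=70) → Red
  Zone VIII at 2 (w=100) → Red
  Zone III at 7 (w=9) → Red
  Zone VII at 8 (w=40) → Red
  Zone IV at 13 (w=450) → Red
  Zone V at 18 (w=90) → Red
  Zone II at 24 (w=250) → Blue
  Zone I at 30 (w=100) → Blue
Red captures 759; Blue captures 350.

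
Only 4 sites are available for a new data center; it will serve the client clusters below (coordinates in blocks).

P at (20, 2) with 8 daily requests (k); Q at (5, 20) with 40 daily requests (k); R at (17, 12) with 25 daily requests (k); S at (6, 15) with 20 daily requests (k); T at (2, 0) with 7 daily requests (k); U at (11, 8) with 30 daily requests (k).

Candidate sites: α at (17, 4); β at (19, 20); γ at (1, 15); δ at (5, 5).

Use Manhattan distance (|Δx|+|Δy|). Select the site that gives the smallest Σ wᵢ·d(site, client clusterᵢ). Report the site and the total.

Total weighted distance at each candidate:
  α (17, 4): total = 2233
  β (19, 20): total = 2181
  γ (1, 15): total = 1813
  δ (5, 5): total = 1765
Minimum is at δ with total 1765 blocks.

δ, total 1765 blocks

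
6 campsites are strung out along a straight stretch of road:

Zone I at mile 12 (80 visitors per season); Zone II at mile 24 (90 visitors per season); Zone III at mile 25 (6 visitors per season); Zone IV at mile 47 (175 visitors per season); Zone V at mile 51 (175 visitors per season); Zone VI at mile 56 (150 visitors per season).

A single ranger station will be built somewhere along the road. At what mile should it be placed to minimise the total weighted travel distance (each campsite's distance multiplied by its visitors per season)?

For a sum of weighted absolute distances on a line, the optimum is the weighted median (not the mean). Total weight W = 676; half-weight = 338.
Sort by position and accumulate weight:
  mile 12 (Zone I, w=80) → cum 80
  mile 24 (Zone II, w=90) → cum 170
  mile 25 (Zone III, w=6) → cum 176
  mile 47 (Zone IV, w=175) → cum 351  ≥ 338 → median here
  mile 51 (Zone V, w=175) → cum 526
  mile 56 (Zone VI, w=150) → cum 676
Optimal location: mile 47.

x = 47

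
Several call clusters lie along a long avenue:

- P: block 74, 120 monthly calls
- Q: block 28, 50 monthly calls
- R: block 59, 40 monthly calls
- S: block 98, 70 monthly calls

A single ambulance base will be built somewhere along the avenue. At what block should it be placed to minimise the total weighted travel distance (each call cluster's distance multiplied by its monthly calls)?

x = 74

For a sum of weighted absolute distances on a line, the optimum is the weighted median (not the mean). Total weight W = 280; half-weight = 140.
Sort by position and accumulate weight:
  block 28 (Q, w=50) → cum 50
  block 59 (R, w=40) → cum 90
  block 74 (P, w=120) → cum 210  ≥ 140 → median here
  block 98 (S, w=70) → cum 280
Optimal location: block 74.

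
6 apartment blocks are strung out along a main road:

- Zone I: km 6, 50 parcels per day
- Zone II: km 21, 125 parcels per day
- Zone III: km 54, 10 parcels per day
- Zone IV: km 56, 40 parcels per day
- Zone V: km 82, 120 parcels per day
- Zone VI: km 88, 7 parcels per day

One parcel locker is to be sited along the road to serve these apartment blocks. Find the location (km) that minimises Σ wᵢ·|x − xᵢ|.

For a sum of weighted absolute distances on a line, the optimum is the weighted median (not the mean). Total weight W = 352; half-weight = 176.
Sort by position and accumulate weight:
  km 6 (Zone I, w=50) → cum 50
  km 21 (Zone II, w=125) → cum 175
  km 54 (Zone III, w=10) → cum 185  ≥ 176 → median here
  km 56 (Zone IV, w=40) → cum 225
  km 82 (Zone V, w=120) → cum 345
  km 88 (Zone VI, w=7) → cum 352
Optimal location: km 54.

x = 54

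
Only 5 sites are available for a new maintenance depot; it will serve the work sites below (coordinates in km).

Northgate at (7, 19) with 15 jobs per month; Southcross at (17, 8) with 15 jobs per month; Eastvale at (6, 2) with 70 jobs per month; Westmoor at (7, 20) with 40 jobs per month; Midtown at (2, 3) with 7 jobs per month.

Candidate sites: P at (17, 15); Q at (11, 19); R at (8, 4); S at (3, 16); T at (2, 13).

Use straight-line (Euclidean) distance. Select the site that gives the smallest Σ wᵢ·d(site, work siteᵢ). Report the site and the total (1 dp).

Total weighted distance at each candidate:
  P (17, 15): total = 2040.3
  Q (11, 19): total = 1781.8
  R (8, 4): total = 1255.1
  S (3, 16): total = 1636.7
  T (2, 13): total = 1587.7
Minimum is at R with total 1255.1 km.

R, total 1255.1 km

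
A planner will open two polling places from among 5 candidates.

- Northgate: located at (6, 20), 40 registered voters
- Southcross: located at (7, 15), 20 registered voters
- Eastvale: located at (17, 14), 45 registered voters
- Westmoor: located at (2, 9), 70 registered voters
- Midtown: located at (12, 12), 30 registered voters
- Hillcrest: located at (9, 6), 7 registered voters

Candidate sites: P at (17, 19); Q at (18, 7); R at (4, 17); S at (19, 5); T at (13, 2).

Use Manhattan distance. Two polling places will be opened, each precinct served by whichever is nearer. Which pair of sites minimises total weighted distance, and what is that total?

{P, R}, total 1697

Evaluate every pair (each demand assigned to the nearer of the two):
  {P, R}: total = 1697
  {Q, R}: total = 1760
  {R, S}: total = 1962
  {R, T}: total = 2106
  {P, T}: total = 2631
  {P, Q}: total = 2645
  {P, S}: total = 2892
  {Q, T}: total = 3386
  {Q, S}: total = 3400
  {S, T}: total = 3521
Best pair: {P, R} with total 1697.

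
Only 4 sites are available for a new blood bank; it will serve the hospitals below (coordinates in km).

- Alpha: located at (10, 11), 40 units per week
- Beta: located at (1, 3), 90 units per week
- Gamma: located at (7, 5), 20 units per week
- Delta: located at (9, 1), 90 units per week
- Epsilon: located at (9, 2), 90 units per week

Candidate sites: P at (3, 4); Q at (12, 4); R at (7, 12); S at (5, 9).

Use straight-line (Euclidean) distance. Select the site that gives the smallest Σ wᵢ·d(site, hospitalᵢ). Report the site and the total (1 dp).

P, total 1852.6 km

Total weighted distance at each candidate:
  P (3, 4): total = 1852.6
  Q (12, 4): total = 2093.6
  R (7, 12): total = 3164.0
  S (5, 9): total = 2484.4
Minimum is at P with total 1852.6 km.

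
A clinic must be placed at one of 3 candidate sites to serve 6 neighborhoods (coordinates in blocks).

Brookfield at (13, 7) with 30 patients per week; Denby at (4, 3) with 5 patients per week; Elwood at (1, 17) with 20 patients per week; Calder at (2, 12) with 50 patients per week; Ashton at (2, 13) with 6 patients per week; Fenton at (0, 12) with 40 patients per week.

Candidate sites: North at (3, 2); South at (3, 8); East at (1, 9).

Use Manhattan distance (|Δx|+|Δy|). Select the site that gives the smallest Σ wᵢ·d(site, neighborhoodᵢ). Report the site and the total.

East, total 1015 blocks

Total weighted distance at each candidate:
  North (3, 2): total = 1942
  South (3, 8): total = 1146
  East (1, 9): total = 1015
Minimum is at East with total 1015 blocks.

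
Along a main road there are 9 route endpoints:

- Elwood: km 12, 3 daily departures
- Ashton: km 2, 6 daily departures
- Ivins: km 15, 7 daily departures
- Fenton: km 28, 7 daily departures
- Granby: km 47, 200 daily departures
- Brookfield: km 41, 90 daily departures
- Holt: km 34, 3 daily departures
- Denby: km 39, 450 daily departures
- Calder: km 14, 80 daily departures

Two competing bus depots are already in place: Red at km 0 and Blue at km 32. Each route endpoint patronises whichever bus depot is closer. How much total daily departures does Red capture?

96

The indifferent point is the midpoint (0+32)/2 = 16; route endpoints left of it (closer to Red at 0) go to Red, those right go to Blue.
  Ashton at 2 (w=6) → Red
  Elwood at 12 (w=3) → Red
  Calder at 14 (w=80) → Red
  Ivins at 15 (w=7) → Red
  Fenton at 28 (w=7) → Blue
  Holt at 34 (w=3) → Blue
  Denby at 39 (w=450) → Blue
  Brookfield at 41 (w=90) → Blue
  Granby at 47 (w=200) → Blue
Red captures 96; Blue captures 750.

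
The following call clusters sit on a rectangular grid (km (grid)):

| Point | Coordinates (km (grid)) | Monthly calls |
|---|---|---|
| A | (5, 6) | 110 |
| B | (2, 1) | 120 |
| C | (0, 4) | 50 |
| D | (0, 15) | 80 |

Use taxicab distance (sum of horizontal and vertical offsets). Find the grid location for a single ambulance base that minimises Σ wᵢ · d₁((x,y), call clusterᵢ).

(2, 6)

Manhattan distance separates: Σwᵢ(|x−xᵢ|+|y−yᵢ|) = Σwᵢ|x−xᵢ| + Σwᵢ|y−yᵢ|, so x and y are optimised independently as 1-D weighted medians.
Total weight W = 360; half = 180.
x-coordinate, sorted with cumulative weight:
  x=0 (C, w=50) cum 50
  x=0 (D, w=80) cum 130
  x=2 (B, w=120) cum 250  ← median
  x=5 (A, w=110) cum 360
⇒ x* = 2
y-coordinate, sorted with cumulative weight:
  y=1 (B, w=120) cum 120
  y=4 (C, w=50) cum 170
  y=6 (A, w=110) cum 280  ← median
  y=15 (D, w=80) cum 360
⇒ y* = 6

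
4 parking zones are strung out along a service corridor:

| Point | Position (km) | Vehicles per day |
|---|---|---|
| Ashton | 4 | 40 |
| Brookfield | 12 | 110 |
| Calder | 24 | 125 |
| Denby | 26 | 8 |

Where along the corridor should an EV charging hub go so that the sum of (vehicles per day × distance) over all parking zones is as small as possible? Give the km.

x = 12

For a sum of weighted absolute distances on a line, the optimum is the weighted median (not the mean). Total weight W = 283; half-weight = 141.5.
Sort by position and accumulate weight:
  km 4 (Ashton, w=40) → cum 40
  km 12 (Brookfield, w=110) → cum 150  ≥ 141.5 → median here
  km 24 (Calder, w=125) → cum 275
  km 26 (Denby, w=8) → cum 283
Optimal location: km 12.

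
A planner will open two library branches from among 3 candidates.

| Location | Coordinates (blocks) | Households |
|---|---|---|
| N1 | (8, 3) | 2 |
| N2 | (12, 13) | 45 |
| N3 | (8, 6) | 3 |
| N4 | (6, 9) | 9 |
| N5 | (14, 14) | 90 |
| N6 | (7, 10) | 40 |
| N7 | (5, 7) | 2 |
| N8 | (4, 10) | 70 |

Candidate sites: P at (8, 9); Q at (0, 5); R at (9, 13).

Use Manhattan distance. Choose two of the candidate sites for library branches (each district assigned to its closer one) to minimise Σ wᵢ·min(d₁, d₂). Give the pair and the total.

Evaluate every pair (each demand assigned to the nearer of the two):
  {P, R}: total = 1154
  {Q, R}: total = 1556
  {P, Q}: total = 1829
Best pair: {P, R} with total 1154.

{P, R}, total 1154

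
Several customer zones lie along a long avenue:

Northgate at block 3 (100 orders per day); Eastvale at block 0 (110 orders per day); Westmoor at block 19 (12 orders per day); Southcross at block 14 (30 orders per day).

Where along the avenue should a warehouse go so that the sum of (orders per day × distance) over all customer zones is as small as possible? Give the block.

x = 3

For a sum of weighted absolute distances on a line, the optimum is the weighted median (not the mean). Total weight W = 252; half-weight = 126.
Sort by position and accumulate weight:
  block 0 (Eastvale, w=110) → cum 110
  block 3 (Northgate, w=100) → cum 210  ≥ 126 → median here
  block 14 (Southcross, w=30) → cum 240
  block 19 (Westmoor, w=12) → cum 252
Optimal location: block 3.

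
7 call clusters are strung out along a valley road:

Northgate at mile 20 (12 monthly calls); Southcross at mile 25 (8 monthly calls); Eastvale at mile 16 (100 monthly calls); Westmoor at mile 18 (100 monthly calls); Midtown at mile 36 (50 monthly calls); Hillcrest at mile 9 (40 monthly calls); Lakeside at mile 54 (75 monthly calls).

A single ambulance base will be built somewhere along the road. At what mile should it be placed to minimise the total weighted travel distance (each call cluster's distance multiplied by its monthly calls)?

x = 18

For a sum of weighted absolute distances on a line, the optimum is the weighted median (not the mean). Total weight W = 385; half-weight = 192.5.
Sort by position and accumulate weight:
  mile 9 (Hillcrest, w=40) → cum 40
  mile 16 (Eastvale, w=100) → cum 140
  mile 18 (Westmoor, w=100) → cum 240  ≥ 192.5 → median here
  mile 20 (Northgate, w=12) → cum 252
  mile 25 (Southcross, w=8) → cum 260
  mile 36 (Midtown, w=50) → cum 310
  mile 54 (Lakeside, w=75) → cum 385
Optimal location: mile 18.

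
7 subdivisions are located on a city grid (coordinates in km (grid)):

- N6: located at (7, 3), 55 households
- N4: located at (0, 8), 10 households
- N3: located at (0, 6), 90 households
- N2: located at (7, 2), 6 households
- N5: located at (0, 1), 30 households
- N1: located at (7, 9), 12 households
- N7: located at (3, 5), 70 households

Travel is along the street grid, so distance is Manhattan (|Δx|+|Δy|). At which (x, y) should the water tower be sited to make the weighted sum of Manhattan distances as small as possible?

(3, 5)

Manhattan distance separates: Σwᵢ(|x−xᵢ|+|y−yᵢ|) = Σwᵢ|x−xᵢ| + Σwᵢ|y−yᵢ|, so x and y are optimised independently as 1-D weighted medians.
Total weight W = 273; half = 136.5.
x-coordinate, sorted with cumulative weight:
  x=0 (N4, w=10) cum 10
  x=0 (N3, w=90) cum 100
  x=0 (N5, w=30) cum 130
  x=3 (N7, w=70) cum 200  ← median
  x=7 (N6, w=55) cum 255
  x=7 (N2, w=6) cum 261
  x=7 (N1, w=12) cum 273
⇒ x* = 3
y-coordinate, sorted with cumulative weight:
  y=1 (N5, w=30) cum 30
  y=2 (N2, w=6) cum 36
  y=3 (N6, w=55) cum 91
  y=5 (N7, w=70) cum 161  ← median
  y=6 (N3, w=90) cum 251
  y=8 (N4, w=10) cum 261
  y=9 (N1, w=12) cum 273
⇒ y* = 5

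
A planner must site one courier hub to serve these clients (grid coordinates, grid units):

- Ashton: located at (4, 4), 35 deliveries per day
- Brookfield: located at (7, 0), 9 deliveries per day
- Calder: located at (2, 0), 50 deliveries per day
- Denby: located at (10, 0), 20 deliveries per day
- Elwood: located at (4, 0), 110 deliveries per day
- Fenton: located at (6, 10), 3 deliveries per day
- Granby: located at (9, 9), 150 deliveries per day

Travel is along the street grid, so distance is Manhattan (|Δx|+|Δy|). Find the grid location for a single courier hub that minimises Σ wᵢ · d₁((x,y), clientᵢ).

Manhattan distance separates: Σwᵢ(|x−xᵢ|+|y−yᵢ|) = Σwᵢ|x−xᵢ| + Σwᵢ|y−yᵢ|, so x and y are optimised independently as 1-D weighted medians.
Total weight W = 377; half = 188.5.
x-coordinate, sorted with cumulative weight:
  x=2 (Calder, w=50) cum 50
  x=4 (Ashton, w=35) cum 85
  x=4 (Elwood, w=110) cum 195  ← median
  x=6 (Fenton, w=3) cum 198
  x=7 (Brookfield, w=9) cum 207
  x=9 (Granby, w=150) cum 357
  x=10 (Denby, w=20) cum 377
⇒ x* = 4
y-coordinate, sorted with cumulative weight:
  y=0 (Brookfield, w=9) cum 9
  y=0 (Calder, w=50) cum 59
  y=0 (Denby, w=20) cum 79
  y=0 (Elwood, w=110) cum 189  ← median
  y=4 (Ashton, w=35) cum 224
  y=9 (Granby, w=150) cum 374
  y=10 (Fenton, w=3) cum 377
⇒ y* = 0

(4, 0)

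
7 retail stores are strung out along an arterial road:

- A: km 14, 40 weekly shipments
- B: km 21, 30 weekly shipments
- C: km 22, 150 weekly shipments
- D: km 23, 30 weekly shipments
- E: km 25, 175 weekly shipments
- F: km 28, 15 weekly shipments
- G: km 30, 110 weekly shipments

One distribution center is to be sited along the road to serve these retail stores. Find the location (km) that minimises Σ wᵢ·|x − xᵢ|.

For a sum of weighted absolute distances on a line, the optimum is the weighted median (not the mean). Total weight W = 550; half-weight = 275.
Sort by position and accumulate weight:
  km 14 (A, w=40) → cum 40
  km 21 (B, w=30) → cum 70
  km 22 (C, w=150) → cum 220
  km 23 (D, w=30) → cum 250
  km 25 (E, w=175) → cum 425  ≥ 275 → median here
  km 28 (F, w=15) → cum 440
  km 30 (G, w=110) → cum 550
Optimal location: km 25.

x = 25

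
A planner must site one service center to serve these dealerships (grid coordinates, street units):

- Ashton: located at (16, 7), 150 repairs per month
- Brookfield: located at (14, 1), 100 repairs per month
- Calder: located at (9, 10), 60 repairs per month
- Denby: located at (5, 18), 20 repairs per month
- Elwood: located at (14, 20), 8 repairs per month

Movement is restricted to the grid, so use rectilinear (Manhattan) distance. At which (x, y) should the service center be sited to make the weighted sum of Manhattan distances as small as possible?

Manhattan distance separates: Σwᵢ(|x−xᵢ|+|y−yᵢ|) = Σwᵢ|x−xᵢ| + Σwᵢ|y−yᵢ|, so x and y are optimised independently as 1-D weighted medians.
Total weight W = 338; half = 169.
x-coordinate, sorted with cumulative weight:
  x=5 (Denby, w=20) cum 20
  x=9 (Calder, w=60) cum 80
  x=14 (Brookfield, w=100) cum 180  ← median
  x=14 (Elwood, w=8) cum 188
  x=16 (Ashton, w=150) cum 338
⇒ x* = 14
y-coordinate, sorted with cumulative weight:
  y=1 (Brookfield, w=100) cum 100
  y=7 (Ashton, w=150) cum 250  ← median
  y=10 (Calder, w=60) cum 310
  y=18 (Denby, w=20) cum 330
  y=20 (Elwood, w=8) cum 338
⇒ y* = 7

(14, 7)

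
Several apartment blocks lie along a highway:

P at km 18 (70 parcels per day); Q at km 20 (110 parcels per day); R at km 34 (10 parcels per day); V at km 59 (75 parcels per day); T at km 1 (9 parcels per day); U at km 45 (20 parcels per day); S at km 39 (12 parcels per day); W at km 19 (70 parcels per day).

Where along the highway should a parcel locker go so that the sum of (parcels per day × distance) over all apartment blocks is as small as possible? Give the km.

For a sum of weighted absolute distances on a line, the optimum is the weighted median (not the mean). Total weight W = 376; half-weight = 188.
Sort by position and accumulate weight:
  km 1 (T, w=9) → cum 9
  km 18 (P, w=70) → cum 79
  km 19 (W, w=70) → cum 149
  km 20 (Q, w=110) → cum 259  ≥ 188 → median here
  km 34 (R, w=10) → cum 269
  km 39 (S, w=12) → cum 281
  km 45 (U, w=20) → cum 301
  km 59 (V, w=75) → cum 376
Optimal location: km 20.

x = 20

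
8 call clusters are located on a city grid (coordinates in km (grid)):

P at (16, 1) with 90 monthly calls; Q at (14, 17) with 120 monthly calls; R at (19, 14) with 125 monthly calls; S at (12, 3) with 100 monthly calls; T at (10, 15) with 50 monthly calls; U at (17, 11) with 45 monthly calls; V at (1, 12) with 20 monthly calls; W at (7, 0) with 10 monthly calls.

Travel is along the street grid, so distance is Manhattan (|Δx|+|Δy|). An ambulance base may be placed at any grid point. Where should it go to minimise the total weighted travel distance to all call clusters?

(14, 14)

Manhattan distance separates: Σwᵢ(|x−xᵢ|+|y−yᵢ|) = Σwᵢ|x−xᵢ| + Σwᵢ|y−yᵢ|, so x and y are optimised independently as 1-D weighted medians.
Total weight W = 560; half = 280.
x-coordinate, sorted with cumulative weight:
  x=1 (V, w=20) cum 20
  x=7 (W, w=10) cum 30
  x=10 (T, w=50) cum 80
  x=12 (S, w=100) cum 180
  x=14 (Q, w=120) cum 300  ← median
  x=16 (P, w=90) cum 390
  x=17 (U, w=45) cum 435
  x=19 (R, w=125) cum 560
⇒ x* = 14
y-coordinate, sorted with cumulative weight:
  y=0 (W, w=10) cum 10
  y=1 (P, w=90) cum 100
  y=3 (S, w=100) cum 200
  y=11 (U, w=45) cum 245
  y=12 (V, w=20) cum 265
  y=14 (R, w=125) cum 390  ← median
  y=15 (T, w=50) cum 440
  y=17 (Q, w=120) cum 560
⇒ y* = 14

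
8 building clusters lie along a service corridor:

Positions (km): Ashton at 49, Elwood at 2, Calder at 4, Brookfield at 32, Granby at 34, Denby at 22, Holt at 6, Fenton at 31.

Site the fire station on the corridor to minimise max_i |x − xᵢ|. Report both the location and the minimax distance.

location 25.5, max distance 23.5

The 1-center on a line is the midpoint of the two extreme points: leftmost at 2, rightmost at 49.
Optimal location = (2 + 49)/2 = 25.5; maximum distance = (49 − 2)/2 = 23.5.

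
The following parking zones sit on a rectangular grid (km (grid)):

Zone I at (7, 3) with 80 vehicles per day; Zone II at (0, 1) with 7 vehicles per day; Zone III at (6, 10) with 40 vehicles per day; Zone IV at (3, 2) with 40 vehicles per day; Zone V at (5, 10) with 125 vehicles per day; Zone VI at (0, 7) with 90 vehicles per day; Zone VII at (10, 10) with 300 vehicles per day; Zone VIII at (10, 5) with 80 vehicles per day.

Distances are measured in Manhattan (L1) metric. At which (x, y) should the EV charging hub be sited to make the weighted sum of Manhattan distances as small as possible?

Manhattan distance separates: Σwᵢ(|x−xᵢ|+|y−yᵢ|) = Σwᵢ|x−xᵢ| + Σwᵢ|y−yᵢ|, so x and y are optimised independently as 1-D weighted medians.
Total weight W = 762; half = 381.
x-coordinate, sorted with cumulative weight:
  x=0 (Zone II, w=7) cum 7
  x=0 (Zone VI, w=90) cum 97
  x=3 (Zone IV, w=40) cum 137
  x=5 (Zone V, w=125) cum 262
  x=6 (Zone III, w=40) cum 302
  x=7 (Zone I, w=80) cum 382  ← median
  x=10 (Zone VII, w=300) cum 682
  x=10 (Zone VIII, w=80) cum 762
⇒ x* = 7
y-coordinate, sorted with cumulative weight:
  y=1 (Zone II, w=7) cum 7
  y=2 (Zone IV, w=40) cum 47
  y=3 (Zone I, w=80) cum 127
  y=5 (Zone VIII, w=80) cum 207
  y=7 (Zone VI, w=90) cum 297
  y=10 (Zone III, w=40) cum 337
  y=10 (Zone V, w=125) cum 462  ← median
  y=10 (Zone VII, w=300) cum 762
⇒ y* = 10

(7, 10)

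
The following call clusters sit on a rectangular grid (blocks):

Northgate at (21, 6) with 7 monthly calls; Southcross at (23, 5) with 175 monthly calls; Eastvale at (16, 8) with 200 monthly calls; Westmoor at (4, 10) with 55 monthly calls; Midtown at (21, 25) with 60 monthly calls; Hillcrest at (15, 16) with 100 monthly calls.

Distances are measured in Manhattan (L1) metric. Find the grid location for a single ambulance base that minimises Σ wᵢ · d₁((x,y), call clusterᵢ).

(16, 8)

Manhattan distance separates: Σwᵢ(|x−xᵢ|+|y−yᵢ|) = Σwᵢ|x−xᵢ| + Σwᵢ|y−yᵢ|, so x and y are optimised independently as 1-D weighted medians.
Total weight W = 597; half = 298.5.
x-coordinate, sorted with cumulative weight:
  x=4 (Westmoor, w=55) cum 55
  x=15 (Hillcrest, w=100) cum 155
  x=16 (Eastvale, w=200) cum 355  ← median
  x=21 (Northgate, w=7) cum 362
  x=21 (Midtown, w=60) cum 422
  x=23 (Southcross, w=175) cum 597
⇒ x* = 16
y-coordinate, sorted with cumulative weight:
  y=5 (Southcross, w=175) cum 175
  y=6 (Northgate, w=7) cum 182
  y=8 (Eastvale, w=200) cum 382  ← median
  y=10 (Westmoor, w=55) cum 437
  y=16 (Hillcrest, w=100) cum 537
  y=25 (Midtown, w=60) cum 597
⇒ y* = 8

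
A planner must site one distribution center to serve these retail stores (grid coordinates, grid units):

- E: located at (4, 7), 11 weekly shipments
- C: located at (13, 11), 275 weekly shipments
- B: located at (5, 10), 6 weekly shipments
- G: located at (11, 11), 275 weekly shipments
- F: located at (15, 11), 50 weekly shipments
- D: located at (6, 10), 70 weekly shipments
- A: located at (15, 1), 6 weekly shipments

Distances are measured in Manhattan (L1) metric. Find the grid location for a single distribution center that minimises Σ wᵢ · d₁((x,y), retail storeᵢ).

(11, 11)

Manhattan distance separates: Σwᵢ(|x−xᵢ|+|y−yᵢ|) = Σwᵢ|x−xᵢ| + Σwᵢ|y−yᵢ|, so x and y are optimised independently as 1-D weighted medians.
Total weight W = 693; half = 346.5.
x-coordinate, sorted with cumulative weight:
  x=4 (E, w=11) cum 11
  x=5 (B, w=6) cum 17
  x=6 (D, w=70) cum 87
  x=11 (G, w=275) cum 362  ← median
  x=13 (C, w=275) cum 637
  x=15 (F, w=50) cum 687
  x=15 (A, w=6) cum 693
⇒ x* = 11
y-coordinate, sorted with cumulative weight:
  y=1 (A, w=6) cum 6
  y=7 (E, w=11) cum 17
  y=10 (B, w=6) cum 23
  y=10 (D, w=70) cum 93
  y=11 (C, w=275) cum 368  ← median
  y=11 (G, w=275) cum 643
  y=11 (F, w=50) cum 693
⇒ y* = 11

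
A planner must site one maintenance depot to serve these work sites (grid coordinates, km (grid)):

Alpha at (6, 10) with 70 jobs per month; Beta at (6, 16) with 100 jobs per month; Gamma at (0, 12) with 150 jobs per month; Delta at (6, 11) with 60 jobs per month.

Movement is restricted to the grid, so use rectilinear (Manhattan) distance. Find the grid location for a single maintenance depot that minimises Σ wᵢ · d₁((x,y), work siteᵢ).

Manhattan distance separates: Σwᵢ(|x−xᵢ|+|y−yᵢ|) = Σwᵢ|x−xᵢ| + Σwᵢ|y−yᵢ|, so x and y are optimised independently as 1-D weighted medians.
Total weight W = 380; half = 190.
x-coordinate, sorted with cumulative weight:
  x=0 (Gamma, w=150) cum 150
  x=6 (Alpha, w=70) cum 220  ← median
  x=6 (Beta, w=100) cum 320
  x=6 (Delta, w=60) cum 380
⇒ x* = 6
y-coordinate, sorted with cumulative weight:
  y=10 (Alpha, w=70) cum 70
  y=11 (Delta, w=60) cum 130
  y=12 (Gamma, w=150) cum 280  ← median
  y=16 (Beta, w=100) cum 380
⇒ y* = 12

(6, 12)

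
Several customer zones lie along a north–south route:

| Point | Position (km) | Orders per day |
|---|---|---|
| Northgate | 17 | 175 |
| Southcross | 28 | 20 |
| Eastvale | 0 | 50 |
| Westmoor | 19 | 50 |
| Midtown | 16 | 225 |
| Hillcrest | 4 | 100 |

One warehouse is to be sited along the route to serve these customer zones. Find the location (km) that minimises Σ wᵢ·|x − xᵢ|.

For a sum of weighted absolute distances on a line, the optimum is the weighted median (not the mean). Total weight W = 620; half-weight = 310.
Sort by position and accumulate weight:
  km 0 (Eastvale, w=50) → cum 50
  km 4 (Hillcrest, w=100) → cum 150
  km 16 (Midtown, w=225) → cum 375  ≥ 310 → median here
  km 17 (Northgate, w=175) → cum 550
  km 19 (Westmoor, w=50) → cum 600
  km 28 (Southcross, w=20) → cum 620
Optimal location: km 16.

x = 16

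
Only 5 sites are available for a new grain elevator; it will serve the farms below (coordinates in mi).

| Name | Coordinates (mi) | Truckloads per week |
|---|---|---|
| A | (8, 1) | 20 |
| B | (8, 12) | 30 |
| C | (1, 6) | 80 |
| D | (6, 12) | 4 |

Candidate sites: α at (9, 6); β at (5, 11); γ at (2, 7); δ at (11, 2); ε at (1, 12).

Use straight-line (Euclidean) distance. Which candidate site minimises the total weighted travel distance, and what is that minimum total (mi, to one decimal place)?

γ, total 542.8 mi

Total weighted distance at each candidate:
  α (9, 6): total = 951.3
  β (5, 11): total = 821.6
  γ (2, 7): total = 542.8
  δ (11, 2): total = 1282.8
  ε (1, 12): total = 970.8
Minimum is at γ with total 542.8 mi.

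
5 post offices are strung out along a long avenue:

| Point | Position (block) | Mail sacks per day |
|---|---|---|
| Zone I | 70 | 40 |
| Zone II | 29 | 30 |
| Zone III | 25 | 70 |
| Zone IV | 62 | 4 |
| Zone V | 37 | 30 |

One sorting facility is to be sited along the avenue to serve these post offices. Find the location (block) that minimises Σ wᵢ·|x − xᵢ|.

For a sum of weighted absolute distances on a line, the optimum is the weighted median (not the mean). Total weight W = 174; half-weight = 87.
Sort by position and accumulate weight:
  block 25 (Zone III, w=70) → cum 70
  block 29 (Zone II, w=30) → cum 100  ≥ 87 → median here
  block 37 (Zone V, w=30) → cum 130
  block 62 (Zone IV, w=4) → cum 134
  block 70 (Zone I, w=40) → cum 174
Optimal location: block 29.

x = 29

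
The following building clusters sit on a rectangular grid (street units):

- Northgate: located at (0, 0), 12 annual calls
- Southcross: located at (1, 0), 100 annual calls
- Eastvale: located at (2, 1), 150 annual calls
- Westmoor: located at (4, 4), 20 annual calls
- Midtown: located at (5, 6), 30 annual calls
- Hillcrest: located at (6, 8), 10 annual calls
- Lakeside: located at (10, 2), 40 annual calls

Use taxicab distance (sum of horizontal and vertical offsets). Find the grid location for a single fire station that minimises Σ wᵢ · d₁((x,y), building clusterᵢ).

Manhattan distance separates: Σwᵢ(|x−xᵢ|+|y−yᵢ|) = Σwᵢ|x−xᵢ| + Σwᵢ|y−yᵢ|, so x and y are optimised independently as 1-D weighted medians.
Total weight W = 362; half = 181.
x-coordinate, sorted with cumulative weight:
  x=0 (Northgate, w=12) cum 12
  x=1 (Southcross, w=100) cum 112
  x=2 (Eastvale, w=150) cum 262  ← median
  x=4 (Westmoor, w=20) cum 282
  x=5 (Midtown, w=30) cum 312
  x=6 (Hillcrest, w=10) cum 322
  x=10 (Lakeside, w=40) cum 362
⇒ x* = 2
y-coordinate, sorted with cumulative weight:
  y=0 (Northgate, w=12) cum 12
  y=0 (Southcross, w=100) cum 112
  y=1 (Eastvale, w=150) cum 262  ← median
  y=2 (Lakeside, w=40) cum 302
  y=4 (Westmoor, w=20) cum 322
  y=6 (Midtown, w=30) cum 352
  y=8 (Hillcrest, w=10) cum 362
⇒ y* = 1

(2, 1)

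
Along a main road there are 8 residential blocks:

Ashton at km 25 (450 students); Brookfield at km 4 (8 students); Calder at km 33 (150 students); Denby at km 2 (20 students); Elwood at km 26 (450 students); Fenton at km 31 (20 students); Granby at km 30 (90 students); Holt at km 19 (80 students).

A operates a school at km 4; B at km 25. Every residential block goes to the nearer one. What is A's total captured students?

28

The indifferent point is the midpoint (4+25)/2 = 14.5; residential blocks left of it (closer to A at 4) go to A, those right go to B.
  Denby at 2 (w=20) → A
  Brookfield at 4 (w=8) → A
  Holt at 19 (w=80) → B
  Ashton at 25 (w=450) → B
  Elwood at 26 (w=450) → B
  Granby at 30 (w=90) → B
  Fenton at 31 (w=20) → B
  Calder at 33 (w=150) → B
A captures 28; B captures 1240.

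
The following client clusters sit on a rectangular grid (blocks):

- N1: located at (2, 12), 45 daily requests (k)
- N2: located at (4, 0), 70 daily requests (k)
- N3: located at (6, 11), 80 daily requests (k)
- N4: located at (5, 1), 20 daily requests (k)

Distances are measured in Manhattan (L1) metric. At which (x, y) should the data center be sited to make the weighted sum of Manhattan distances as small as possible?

(4, 11)

Manhattan distance separates: Σwᵢ(|x−xᵢ|+|y−yᵢ|) = Σwᵢ|x−xᵢ| + Σwᵢ|y−yᵢ|, so x and y are optimised independently as 1-D weighted medians.
Total weight W = 215; half = 107.5.
x-coordinate, sorted with cumulative weight:
  x=2 (N1, w=45) cum 45
  x=4 (N2, w=70) cum 115  ← median
  x=5 (N4, w=20) cum 135
  x=6 (N3, w=80) cum 215
⇒ x* = 4
y-coordinate, sorted with cumulative weight:
  y=0 (N2, w=70) cum 70
  y=1 (N4, w=20) cum 90
  y=11 (N3, w=80) cum 170  ← median
  y=12 (N1, w=45) cum 215
⇒ y* = 11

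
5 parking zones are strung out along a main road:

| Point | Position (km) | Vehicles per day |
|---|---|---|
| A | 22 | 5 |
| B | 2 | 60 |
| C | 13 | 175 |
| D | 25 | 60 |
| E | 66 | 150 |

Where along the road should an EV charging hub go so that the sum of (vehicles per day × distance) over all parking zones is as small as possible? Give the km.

x = 13

For a sum of weighted absolute distances on a line, the optimum is the weighted median (not the mean). Total weight W = 450; half-weight = 225.
Sort by position and accumulate weight:
  km 2 (B, w=60) → cum 60
  km 13 (C, w=175) → cum 235  ≥ 225 → median here
  km 22 (A, w=5) → cum 240
  km 25 (D, w=60) → cum 300
  km 66 (E, w=150) → cum 450
Optimal location: km 13.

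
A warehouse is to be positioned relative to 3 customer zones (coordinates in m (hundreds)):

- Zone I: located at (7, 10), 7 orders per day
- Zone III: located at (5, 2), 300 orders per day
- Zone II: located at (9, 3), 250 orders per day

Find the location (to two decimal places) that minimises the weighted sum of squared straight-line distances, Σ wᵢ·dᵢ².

(6.82, 2.55)

The minimiser of Σwᵢ‖p−pᵢ‖² is the weighted centroid p* = (Σwᵢpᵢ)/(Σwᵢ).
Σwᵢ = 557.
Σwᵢxᵢ = 7·7 + 300·5 + 250·9 = 3799.
Σwᵢyᵢ = 7·10 + 300·2 + 250·3 = 1420.
x* = 3799/557 = 6.82, y* = 1420/557 = 2.55.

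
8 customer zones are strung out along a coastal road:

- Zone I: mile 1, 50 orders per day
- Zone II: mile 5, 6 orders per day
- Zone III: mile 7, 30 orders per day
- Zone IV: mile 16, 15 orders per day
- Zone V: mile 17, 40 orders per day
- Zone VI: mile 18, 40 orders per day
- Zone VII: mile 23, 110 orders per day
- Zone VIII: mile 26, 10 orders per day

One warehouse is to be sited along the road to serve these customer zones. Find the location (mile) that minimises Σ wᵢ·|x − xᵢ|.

For a sum of weighted absolute distances on a line, the optimum is the weighted median (not the mean). Total weight W = 301; half-weight = 150.5.
Sort by position and accumulate weight:
  mile 1 (Zone I, w=50) → cum 50
  mile 5 (Zone II, w=6) → cum 56
  mile 7 (Zone III, w=30) → cum 86
  mile 16 (Zone IV, w=15) → cum 101
  mile 17 (Zone V, w=40) → cum 141
  mile 18 (Zone VI, w=40) → cum 181  ≥ 150.5 → median here
  mile 23 (Zone VII, w=110) → cum 291
  mile 26 (Zone VIII, w=10) → cum 301
Optimal location: mile 18.

x = 18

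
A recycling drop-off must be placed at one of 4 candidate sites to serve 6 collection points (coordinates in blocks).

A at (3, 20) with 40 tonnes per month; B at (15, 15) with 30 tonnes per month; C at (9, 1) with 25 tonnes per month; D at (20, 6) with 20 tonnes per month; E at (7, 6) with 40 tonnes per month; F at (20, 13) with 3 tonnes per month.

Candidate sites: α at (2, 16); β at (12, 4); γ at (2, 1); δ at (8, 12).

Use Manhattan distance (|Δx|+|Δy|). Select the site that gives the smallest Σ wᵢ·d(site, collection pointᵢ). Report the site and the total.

Total weighted distance at each candidate:
  α (2, 16): total = 2393
  β (12, 4): total = 2101
  γ (2, 1): total = 2735
  δ (8, 12): total = 1799
Minimum is at δ with total 1799 blocks.

δ, total 1799 blocks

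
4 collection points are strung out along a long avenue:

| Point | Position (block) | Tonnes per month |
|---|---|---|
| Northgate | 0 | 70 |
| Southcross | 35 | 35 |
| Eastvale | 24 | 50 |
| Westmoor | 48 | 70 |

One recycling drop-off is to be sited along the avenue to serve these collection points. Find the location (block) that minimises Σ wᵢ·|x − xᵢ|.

For a sum of weighted absolute distances on a line, the optimum is the weighted median (not the mean). Total weight W = 225; half-weight = 112.5.
Sort by position and accumulate weight:
  block 0 (Northgate, w=70) → cum 70
  block 24 (Eastvale, w=50) → cum 120  ≥ 112.5 → median here
  block 35 (Southcross, w=35) → cum 155
  block 48 (Westmoor, w=70) → cum 225
Optimal location: block 24.

x = 24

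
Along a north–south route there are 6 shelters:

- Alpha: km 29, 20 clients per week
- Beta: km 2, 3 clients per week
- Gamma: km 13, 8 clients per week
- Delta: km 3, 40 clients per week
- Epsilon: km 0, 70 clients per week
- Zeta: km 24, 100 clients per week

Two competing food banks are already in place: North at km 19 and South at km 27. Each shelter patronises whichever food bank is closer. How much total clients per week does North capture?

The indifferent point is the midpoint (19+27)/2 = 23; shelters left of it (closer to North at 19) go to North, those right go to South.
  Epsilon at 0 (w=70) → North
  Beta at 2 (w=3) → North
  Delta at 3 (w=40) → North
  Gamma at 13 (w=8) → North
  Zeta at 24 (w=100) → South
  Alpha at 29 (w=20) → South
North captures 121; South captures 120.

121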